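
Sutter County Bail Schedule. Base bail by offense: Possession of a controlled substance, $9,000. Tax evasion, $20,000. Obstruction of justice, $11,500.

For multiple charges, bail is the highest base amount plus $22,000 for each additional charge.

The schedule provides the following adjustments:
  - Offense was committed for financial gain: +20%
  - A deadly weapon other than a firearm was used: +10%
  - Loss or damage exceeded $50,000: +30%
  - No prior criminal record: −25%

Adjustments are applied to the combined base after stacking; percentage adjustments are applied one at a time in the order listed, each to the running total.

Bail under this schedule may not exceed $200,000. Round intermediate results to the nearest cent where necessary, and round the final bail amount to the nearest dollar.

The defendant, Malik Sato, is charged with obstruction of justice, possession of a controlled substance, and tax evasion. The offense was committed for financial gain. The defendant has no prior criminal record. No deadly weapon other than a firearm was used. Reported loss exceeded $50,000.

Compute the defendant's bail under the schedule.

$74,880

Base amounts from the schedule: obstruction of justice $11,500; possession of a controlled substance $9,000; tax evasion $20,000.
Stacking rule: highest base plus $22,000 per additional charge. Highest is tax evasion at $20,000; 2 additional charges → +$44,000. Combined base = $64,000.
Offense was committed for financial gain (+20%): $64,000 × 1.2 = $76,800.
Loss or damage exceeded $50,000 (+30%): $76,800 × 1.3 = $99,840.
No prior criminal record (−25%): $99,840 × 0.75 = $74,880.
$74,880 is within the $200,000 maximum.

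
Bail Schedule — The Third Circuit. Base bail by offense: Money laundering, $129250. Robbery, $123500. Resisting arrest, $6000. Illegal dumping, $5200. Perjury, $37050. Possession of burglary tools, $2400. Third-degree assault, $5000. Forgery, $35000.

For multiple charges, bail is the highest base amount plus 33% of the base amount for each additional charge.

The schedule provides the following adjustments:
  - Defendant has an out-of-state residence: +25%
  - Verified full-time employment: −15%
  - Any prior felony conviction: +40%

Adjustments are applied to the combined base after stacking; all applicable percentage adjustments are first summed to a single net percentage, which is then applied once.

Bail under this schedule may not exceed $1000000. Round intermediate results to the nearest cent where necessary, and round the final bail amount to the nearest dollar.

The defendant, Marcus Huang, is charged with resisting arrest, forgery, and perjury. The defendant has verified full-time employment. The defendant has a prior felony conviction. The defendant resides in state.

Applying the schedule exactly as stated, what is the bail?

Base amounts from the schedule: resisting arrest $6000; forgery $35000; perjury $37050.
Stacking rule: highest base plus 33% of each additional charge. Highest is perjury at $37050. Additional: $6000 × 33% = $1980; $35000 × 33% = $11550. Combined base = $37050 + $13530 = $50580.
Net percentage adjustment: −15% +40% = +25%. $50580 × 1.25 = $63225.
$63225 is within the $1000000 maximum.

$63225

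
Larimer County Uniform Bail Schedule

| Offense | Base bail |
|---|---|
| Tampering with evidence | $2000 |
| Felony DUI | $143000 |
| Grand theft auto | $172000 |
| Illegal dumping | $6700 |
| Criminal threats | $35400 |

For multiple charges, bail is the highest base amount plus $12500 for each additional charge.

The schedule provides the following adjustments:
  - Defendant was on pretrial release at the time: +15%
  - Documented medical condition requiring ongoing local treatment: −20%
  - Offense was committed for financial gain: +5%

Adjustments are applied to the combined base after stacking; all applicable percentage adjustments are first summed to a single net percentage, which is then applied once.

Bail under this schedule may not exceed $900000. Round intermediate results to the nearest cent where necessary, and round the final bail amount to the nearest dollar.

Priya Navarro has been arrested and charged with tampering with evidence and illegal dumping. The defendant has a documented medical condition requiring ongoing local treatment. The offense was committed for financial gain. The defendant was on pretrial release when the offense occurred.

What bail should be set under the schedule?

Base amounts from the schedule: tampering with evidence $2000; illegal dumping $6700.
Stacking rule: highest base plus $12500 per additional charge. Highest is illegal dumping at $6700; 1 additional charge → +$12500. Combined base = $19200.
Net percentage adjustment: +15% −20% +5% = +0%. $19200 × 1 = $19200.
$19200 is within the $900000 maximum.

$19200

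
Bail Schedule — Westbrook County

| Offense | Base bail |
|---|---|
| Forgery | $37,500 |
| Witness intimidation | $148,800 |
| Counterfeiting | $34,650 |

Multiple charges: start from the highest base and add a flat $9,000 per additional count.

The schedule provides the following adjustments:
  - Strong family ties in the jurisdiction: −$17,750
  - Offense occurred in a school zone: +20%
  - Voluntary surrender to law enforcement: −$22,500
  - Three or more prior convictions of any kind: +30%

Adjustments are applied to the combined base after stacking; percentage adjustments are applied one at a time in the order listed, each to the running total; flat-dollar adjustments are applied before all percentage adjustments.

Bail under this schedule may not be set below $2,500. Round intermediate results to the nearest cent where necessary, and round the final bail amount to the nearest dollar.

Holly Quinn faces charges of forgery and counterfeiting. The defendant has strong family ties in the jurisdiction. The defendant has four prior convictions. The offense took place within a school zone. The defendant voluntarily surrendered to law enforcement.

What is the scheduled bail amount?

Base amounts from the schedule: forgery $37,500; counterfeiting $34,650.
Stacking rule: highest base plus $9,000 per additional charge. Highest is forgery at $37,500; 1 additional charge → +$9,000. Combined base = $46,500.
Strong family ties in the jurisdiction (−$17,750 flat): $46,500 − $17,750 = $28,750.
Voluntary surrender to law enforcement (−$22,500 flat): $28,750 − $22,500 = $6,250.
Offense occurred in a school zone (+20%): $6,250 × 1.2 = $7,500.
Three or more prior convictions of any kind (+30%): $7,500 × 1.3 = $9,750.
$9,750 is at or above the $2,500 minimum.

$9,750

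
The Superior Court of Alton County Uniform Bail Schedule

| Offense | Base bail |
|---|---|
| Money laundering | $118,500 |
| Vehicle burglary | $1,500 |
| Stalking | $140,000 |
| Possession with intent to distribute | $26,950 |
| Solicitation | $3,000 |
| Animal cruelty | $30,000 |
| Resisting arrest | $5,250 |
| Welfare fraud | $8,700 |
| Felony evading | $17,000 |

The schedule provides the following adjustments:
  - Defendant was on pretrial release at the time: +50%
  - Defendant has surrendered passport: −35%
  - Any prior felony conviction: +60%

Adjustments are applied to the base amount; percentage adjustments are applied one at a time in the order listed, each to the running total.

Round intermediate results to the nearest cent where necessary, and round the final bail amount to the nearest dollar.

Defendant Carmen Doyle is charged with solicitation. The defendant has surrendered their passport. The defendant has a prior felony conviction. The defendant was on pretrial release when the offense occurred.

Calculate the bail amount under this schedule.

Base amounts from the schedule: solicitation $3,000.
Single charge. Combined base = $3,000.
Defendant was on pretrial release at the time (+50%): $3,000 × 1.5 = $4,500.
Defendant has surrendered passport (−35%): $4,500 × 0.65 = $2,925.
Any prior felony conviction (+60%): $2,925 × 1.6 = $4,680.

$4,680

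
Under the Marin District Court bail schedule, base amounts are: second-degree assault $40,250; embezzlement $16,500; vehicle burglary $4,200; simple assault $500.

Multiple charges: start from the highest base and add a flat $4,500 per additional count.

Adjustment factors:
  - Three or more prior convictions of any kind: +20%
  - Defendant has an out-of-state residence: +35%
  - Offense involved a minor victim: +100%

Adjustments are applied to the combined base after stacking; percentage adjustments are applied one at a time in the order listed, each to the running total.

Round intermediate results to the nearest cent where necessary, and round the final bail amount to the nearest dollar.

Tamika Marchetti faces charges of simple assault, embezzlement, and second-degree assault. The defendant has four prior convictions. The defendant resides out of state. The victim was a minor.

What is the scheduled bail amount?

$159,570

Base amounts from the schedule: simple assault $500; embezzlement $16,500; second-degree assault $40,250.
Stacking rule: highest base plus $4,500 per additional charge. Highest is second-degree assault at $40,250; 2 additional charges → +$9,000. Combined base = $49,250.
Three or more prior convictions of any kind (+20%): $49,250 × 1.2 = $59,100.
Defendant has an out-of-state residence (+35%): $59,100 × 1.35 = $79,785.
Offense involved a minor victim (+100%): $79,785 × 2 = $159,570.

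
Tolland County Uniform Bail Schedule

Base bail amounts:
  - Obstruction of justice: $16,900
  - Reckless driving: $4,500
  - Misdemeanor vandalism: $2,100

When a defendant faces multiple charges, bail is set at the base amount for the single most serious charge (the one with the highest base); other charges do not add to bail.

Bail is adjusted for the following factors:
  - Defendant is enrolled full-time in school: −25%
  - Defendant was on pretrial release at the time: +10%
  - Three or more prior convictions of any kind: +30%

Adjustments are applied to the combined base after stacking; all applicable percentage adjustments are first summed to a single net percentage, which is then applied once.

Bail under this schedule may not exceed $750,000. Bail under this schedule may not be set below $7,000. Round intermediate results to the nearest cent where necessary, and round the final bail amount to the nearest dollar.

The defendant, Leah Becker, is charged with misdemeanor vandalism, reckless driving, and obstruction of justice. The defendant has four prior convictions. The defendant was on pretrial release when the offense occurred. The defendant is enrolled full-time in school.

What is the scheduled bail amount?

Base amounts from the schedule: misdemeanor vandalism $2,100; reckless driving $4,500; obstruction of justice $16,900.
Stacking rule: use the highest base only. Highest is obstruction of justice at $16,900. Combined base = $16,900.
Net percentage adjustment: −25% +10% +30% = +15%. $16,900 × 1.15 = $19,435.
$19,435 is within the $750,000 maximum.
$19,435 is at or above the $7,000 minimum.

$19,435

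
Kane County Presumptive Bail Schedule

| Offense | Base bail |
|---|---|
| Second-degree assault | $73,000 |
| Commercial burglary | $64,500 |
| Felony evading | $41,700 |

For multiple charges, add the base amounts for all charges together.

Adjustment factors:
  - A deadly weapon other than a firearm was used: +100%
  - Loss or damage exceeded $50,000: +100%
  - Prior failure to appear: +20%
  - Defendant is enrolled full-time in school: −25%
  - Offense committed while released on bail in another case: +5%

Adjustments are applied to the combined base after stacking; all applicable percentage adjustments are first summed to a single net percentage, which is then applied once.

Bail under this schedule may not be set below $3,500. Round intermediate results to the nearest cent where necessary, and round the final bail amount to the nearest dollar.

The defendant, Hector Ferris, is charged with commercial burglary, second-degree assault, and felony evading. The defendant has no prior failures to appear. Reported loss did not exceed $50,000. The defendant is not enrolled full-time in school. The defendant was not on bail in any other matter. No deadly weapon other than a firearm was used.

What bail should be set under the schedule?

Base amounts from the schedule: commercial burglary $64,500; second-degree assault $73,000; felony evading $41,700.
Stacking rule: sum of all bases. $64,500 + $73,000 + $41,700 = $179,200.
No adjustment factors apply to this defendant.
$179,200 is at or above the $3,500 minimum.

$179,200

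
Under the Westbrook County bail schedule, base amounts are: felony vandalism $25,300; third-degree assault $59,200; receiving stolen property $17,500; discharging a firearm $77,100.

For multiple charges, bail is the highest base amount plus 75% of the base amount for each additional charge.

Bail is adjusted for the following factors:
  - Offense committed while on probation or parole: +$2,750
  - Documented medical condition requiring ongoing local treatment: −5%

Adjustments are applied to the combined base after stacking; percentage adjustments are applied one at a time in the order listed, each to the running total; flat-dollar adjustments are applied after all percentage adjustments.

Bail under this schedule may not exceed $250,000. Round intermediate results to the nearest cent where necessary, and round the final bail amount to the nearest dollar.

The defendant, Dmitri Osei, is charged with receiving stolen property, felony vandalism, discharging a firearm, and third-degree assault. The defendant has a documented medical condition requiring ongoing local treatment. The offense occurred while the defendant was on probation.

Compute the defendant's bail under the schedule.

Base amounts from the schedule: receiving stolen property $17,500; felony vandalism $25,300; discharging a firearm $77,100; third-degree assault $59,200.
Stacking rule: highest base plus 75% of each additional charge. Highest is discharging a firearm at $77,100. Additional: $17,500 × 75% = $13,125; $25,300 × 75% = $18,975; $59,200 × 75% = $44,400. Combined base = $77,100 + $76,500 = $153,600.
Documented medical condition requiring ongoing local treatment (−5%): $153,600 × 0.95 = $145,920.
Offense committed while on probation or parole (+$2,750 flat): $145,920 + $2,750 = $148,670.
$148,670 is within the $250,000 maximum.

$148,670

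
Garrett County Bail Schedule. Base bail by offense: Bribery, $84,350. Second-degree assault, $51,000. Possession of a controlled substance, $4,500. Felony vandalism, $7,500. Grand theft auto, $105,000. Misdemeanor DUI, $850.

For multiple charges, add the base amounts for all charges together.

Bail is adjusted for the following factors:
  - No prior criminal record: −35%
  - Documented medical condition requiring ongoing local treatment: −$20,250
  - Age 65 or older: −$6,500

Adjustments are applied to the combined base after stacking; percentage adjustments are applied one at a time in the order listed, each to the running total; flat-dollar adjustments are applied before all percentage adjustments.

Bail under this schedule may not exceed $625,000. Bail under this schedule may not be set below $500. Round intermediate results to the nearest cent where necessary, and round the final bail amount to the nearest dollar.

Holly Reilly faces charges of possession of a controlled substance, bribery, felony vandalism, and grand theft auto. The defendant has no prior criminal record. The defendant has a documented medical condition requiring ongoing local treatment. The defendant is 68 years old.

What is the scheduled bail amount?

Base amounts from the schedule: possession of a controlled substance $4,500; bribery $84,350; felony vandalism $7,500; grand theft auto $105,000.
Stacking rule: sum of all bases. $4,500 + $84,350 + $7,500 + $105,000 = $201,350.
Documented medical condition requiring ongoing local treatment (−$20,250 flat): $201,350 − $20,250 = $181,100.
Age 65 or older (−$6,500 flat): $181,100 − $6,500 = $174,600.
No prior criminal record (−35%): $174,600 × 0.65 = $113,490.
$113,490 is within the $625,000 maximum.
$113,490 is at or above the $500 minimum.

$113,490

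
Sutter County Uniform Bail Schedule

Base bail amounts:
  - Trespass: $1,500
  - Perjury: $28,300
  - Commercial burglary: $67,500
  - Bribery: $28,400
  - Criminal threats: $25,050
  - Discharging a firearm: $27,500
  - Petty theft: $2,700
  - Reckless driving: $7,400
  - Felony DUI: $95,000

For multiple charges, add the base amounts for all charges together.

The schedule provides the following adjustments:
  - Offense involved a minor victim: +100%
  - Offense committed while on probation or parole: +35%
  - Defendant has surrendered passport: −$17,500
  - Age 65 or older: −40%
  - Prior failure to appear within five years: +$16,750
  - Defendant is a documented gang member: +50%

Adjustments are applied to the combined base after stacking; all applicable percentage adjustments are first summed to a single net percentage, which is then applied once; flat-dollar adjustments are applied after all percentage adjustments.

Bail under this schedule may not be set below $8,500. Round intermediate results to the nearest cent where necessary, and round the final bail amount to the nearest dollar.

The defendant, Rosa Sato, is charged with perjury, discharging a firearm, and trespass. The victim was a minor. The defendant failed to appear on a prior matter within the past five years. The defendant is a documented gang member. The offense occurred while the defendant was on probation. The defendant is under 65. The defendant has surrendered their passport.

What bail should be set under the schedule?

$162,555

Base amounts from the schedule: perjury $28,300; discharging a firearm $27,500; trespass $1,500.
Stacking rule: sum of all bases. $28,300 + $27,500 + $1,500 = $57,300.
Net percentage adjustment: +100% +35% +50% = +185%. $57,300 × 2.85 = $163,305.
Defendant has surrendered passport (−$17,500 flat): $163,305 − $17,500 = $145,805.
Prior failure to appear within five years (+$16,750 flat): $145,805 + $16,750 = $162,555.
$162,555 is at or above the $8,500 minimum.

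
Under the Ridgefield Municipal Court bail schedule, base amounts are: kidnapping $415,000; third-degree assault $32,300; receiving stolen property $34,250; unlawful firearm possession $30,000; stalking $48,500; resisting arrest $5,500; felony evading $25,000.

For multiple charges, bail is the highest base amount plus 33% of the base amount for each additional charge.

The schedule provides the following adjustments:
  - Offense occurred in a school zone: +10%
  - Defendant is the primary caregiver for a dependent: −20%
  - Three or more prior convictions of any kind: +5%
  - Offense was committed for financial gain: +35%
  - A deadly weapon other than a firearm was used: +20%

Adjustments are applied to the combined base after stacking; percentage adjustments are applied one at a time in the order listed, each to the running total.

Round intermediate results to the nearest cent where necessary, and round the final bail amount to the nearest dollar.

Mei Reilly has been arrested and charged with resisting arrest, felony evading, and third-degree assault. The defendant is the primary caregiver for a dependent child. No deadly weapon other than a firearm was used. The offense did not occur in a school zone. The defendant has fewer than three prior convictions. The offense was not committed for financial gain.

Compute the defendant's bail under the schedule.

Base amounts from the schedule: resisting arrest $5,500; felony evading $25,000; third-degree assault $32,300.
Stacking rule: highest base plus 33% of each additional charge. Highest is third-degree assault at $32,300. Additional: $5,500 × 33% = $1,815; $25,000 × 33% = $8,250. Combined base = $32,300 + $10,065 = $42,365.
Defendant is the primary caregiver for a dependent (−20%): $42,365 × 0.8 = $33,892.

$33,892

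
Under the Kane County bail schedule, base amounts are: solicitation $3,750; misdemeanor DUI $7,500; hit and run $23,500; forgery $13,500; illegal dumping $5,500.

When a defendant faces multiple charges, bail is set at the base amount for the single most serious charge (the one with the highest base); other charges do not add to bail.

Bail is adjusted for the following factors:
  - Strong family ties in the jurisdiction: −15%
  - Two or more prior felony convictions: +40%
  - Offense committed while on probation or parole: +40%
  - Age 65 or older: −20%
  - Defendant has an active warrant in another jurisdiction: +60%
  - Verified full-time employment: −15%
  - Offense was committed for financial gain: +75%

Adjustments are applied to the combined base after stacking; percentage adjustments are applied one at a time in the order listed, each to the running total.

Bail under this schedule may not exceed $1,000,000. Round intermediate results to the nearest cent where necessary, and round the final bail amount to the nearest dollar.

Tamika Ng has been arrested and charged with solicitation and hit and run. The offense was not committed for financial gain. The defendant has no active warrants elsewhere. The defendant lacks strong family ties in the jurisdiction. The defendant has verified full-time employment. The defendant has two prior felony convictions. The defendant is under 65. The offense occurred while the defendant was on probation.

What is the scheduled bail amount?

$39,151

Base amounts from the schedule: solicitation $3,750; hit and run $23,500.
Stacking rule: use the highest base only. Highest is hit and run at $23,500. Combined base = $23,500.
Two or more prior felony convictions (+40%): $23,500 × 1.4 = $32,900.
Offense committed while on probation or parole (+40%): $32,900 × 1.4 = $46,060.
Verified full-time employment (−15%): $46,060 × 0.85 = $39,151.
$39,151 is within the $1,000,000 maximum.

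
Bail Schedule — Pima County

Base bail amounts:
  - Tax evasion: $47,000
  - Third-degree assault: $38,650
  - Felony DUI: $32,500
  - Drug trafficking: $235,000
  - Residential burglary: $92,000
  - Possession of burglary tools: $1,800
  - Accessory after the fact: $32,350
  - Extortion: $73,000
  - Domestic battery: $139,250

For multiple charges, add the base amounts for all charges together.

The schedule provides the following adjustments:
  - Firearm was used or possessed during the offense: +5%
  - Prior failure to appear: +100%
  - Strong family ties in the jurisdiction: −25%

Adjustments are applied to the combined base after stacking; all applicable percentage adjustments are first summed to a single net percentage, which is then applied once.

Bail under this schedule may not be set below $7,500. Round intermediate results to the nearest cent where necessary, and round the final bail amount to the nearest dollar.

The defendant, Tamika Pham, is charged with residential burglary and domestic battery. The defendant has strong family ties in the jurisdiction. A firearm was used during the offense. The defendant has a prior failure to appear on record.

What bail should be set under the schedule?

Base amounts from the schedule: residential burglary $92,000; domestic battery $139,250.
Stacking rule: sum of all bases. $92,000 + $139,250 = $231,250.
Net percentage adjustment: +5% +100% −25% = +80%. $231,250 × 1.8 = $416,250.
$416,250 is at or above the $7,500 minimum.

$416,250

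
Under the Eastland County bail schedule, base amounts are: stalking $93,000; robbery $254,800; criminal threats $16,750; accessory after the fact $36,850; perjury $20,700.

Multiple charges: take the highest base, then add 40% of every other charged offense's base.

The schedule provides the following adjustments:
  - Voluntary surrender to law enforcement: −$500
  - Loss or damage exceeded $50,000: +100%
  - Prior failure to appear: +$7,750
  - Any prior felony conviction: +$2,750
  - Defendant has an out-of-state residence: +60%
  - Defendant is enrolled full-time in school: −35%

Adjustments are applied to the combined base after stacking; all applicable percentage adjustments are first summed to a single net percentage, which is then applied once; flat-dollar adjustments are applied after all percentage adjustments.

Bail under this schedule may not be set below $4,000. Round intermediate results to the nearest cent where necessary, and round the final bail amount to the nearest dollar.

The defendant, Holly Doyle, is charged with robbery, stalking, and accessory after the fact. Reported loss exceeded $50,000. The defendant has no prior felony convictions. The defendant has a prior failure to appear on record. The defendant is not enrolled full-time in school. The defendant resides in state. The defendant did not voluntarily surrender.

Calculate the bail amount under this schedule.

Base amounts from the schedule: robbery $254,800; stalking $93,000; accessory after the fact $36,850.
Stacking rule: highest base plus 40% of each additional charge. Highest is robbery at $254,800. Additional: $93,000 × 40% = $37,200; $36,850 × 40% = $14,740. Combined base = $254,800 + $51,940 = $306,740.
Loss or damage exceeded $50,000 (+100%): $306,740 × 2 = $613,480.
Prior failure to appear (+$7,750 flat): $613,480 + $7,750 = $621,230.
$621,230 is at or above the $4,000 minimum.

$621,230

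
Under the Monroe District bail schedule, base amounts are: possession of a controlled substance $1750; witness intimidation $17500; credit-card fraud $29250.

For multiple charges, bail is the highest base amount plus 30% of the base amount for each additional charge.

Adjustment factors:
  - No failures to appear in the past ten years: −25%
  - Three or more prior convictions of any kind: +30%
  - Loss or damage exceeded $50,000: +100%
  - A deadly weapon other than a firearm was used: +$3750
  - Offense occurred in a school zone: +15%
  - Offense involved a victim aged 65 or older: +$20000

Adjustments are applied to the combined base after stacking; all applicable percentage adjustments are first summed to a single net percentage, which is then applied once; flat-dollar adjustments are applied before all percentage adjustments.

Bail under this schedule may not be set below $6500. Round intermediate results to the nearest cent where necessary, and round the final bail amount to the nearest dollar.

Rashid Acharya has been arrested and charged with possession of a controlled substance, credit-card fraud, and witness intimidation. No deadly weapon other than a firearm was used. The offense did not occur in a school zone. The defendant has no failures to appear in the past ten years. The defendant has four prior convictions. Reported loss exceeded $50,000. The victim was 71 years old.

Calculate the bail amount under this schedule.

$112801

Base amounts from the schedule: possession of a controlled substance $1750; credit-card fraud $29250; witness intimidation $17500.
Stacking rule: highest base plus 30% of each additional charge. Highest is credit-card fraud at $29250. Additional: $1750 × 30% = $525; $17500 × 30% = $5250. Combined base = $29250 + $5775 = $35025.
Offense involved a victim aged 65 or older (+$20000 flat): $35025 + $20000 = $55025.
Net percentage adjustment: −25% +30% +100% = +105%. $55025 × 2.05 = $112801.25.
$112801.25 is at or above the $6500 minimum.
Rounded to the nearest dollar: $112801.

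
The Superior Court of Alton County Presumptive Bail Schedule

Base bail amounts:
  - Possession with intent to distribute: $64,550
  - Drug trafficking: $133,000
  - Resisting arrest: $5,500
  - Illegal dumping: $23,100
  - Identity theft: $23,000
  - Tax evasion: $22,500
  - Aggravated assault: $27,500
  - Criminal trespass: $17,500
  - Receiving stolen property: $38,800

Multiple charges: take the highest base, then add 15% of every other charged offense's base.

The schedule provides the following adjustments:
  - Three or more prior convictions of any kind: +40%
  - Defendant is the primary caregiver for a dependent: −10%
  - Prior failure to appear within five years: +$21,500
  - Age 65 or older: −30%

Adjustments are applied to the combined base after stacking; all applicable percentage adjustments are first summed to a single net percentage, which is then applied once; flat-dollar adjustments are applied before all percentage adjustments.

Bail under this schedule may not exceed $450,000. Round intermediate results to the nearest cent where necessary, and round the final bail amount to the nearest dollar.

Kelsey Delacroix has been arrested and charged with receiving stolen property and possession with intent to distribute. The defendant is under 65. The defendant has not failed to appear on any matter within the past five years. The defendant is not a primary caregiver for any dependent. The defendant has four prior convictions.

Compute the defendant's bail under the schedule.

$98,518

Base amounts from the schedule: receiving stolen property $38,800; possession with intent to distribute $64,550.
Stacking rule: highest base plus 15% of each additional charge. Highest is possession with intent to distribute at $64,550. Additional: $38,800 × 15% = $5,820. Combined base = $64,550 + $5,820 = $70,370.
Three or more prior convictions of any kind (+40%): $70,370 × 1.4 = $98,518.
$98,518 is within the $450,000 maximum.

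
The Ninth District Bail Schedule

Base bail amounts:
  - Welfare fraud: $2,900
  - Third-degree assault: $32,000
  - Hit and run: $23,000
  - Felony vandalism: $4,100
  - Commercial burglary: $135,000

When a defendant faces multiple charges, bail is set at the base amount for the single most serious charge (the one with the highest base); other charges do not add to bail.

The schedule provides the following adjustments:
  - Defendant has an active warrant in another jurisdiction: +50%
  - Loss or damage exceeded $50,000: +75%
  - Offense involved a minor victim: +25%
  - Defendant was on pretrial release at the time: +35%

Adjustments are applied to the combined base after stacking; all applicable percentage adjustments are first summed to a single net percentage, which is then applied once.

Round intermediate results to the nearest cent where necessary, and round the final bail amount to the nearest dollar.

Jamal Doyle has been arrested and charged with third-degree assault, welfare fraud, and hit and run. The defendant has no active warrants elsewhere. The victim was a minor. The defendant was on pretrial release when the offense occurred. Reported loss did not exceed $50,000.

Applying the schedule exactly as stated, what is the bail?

$51,200

Base amounts from the schedule: third-degree assault $32,000; welfare fraud $2,900; hit and run $23,000.
Stacking rule: use the highest base only. Highest is third-degree assault at $32,000. Combined base = $32,000.
Net percentage adjustment: +25% +35% = +60%. $32,000 × 1.6 = $51,200.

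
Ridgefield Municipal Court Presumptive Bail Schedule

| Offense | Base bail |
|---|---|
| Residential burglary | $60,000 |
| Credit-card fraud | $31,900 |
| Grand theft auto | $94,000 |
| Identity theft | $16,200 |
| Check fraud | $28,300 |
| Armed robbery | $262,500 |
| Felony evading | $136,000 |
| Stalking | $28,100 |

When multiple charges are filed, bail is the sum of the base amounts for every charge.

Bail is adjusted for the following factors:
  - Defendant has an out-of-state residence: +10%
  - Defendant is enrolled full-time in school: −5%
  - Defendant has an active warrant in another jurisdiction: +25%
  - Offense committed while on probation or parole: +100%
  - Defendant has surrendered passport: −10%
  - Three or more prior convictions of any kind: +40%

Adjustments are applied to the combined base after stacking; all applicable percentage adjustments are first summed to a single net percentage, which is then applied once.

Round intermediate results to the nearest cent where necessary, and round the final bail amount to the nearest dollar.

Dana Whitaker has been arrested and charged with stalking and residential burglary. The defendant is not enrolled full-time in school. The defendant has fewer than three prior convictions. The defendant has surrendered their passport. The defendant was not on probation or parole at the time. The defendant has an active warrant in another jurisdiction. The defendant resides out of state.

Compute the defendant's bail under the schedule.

Base amounts from the schedule: stalking $28,100; residential burglary $60,000.
Stacking rule: sum of all bases. $28,100 + $60,000 = $88,100.
Net percentage adjustment: +10% +25% −10% = +25%. $88,100 × 1.25 = $110,125.

$110,125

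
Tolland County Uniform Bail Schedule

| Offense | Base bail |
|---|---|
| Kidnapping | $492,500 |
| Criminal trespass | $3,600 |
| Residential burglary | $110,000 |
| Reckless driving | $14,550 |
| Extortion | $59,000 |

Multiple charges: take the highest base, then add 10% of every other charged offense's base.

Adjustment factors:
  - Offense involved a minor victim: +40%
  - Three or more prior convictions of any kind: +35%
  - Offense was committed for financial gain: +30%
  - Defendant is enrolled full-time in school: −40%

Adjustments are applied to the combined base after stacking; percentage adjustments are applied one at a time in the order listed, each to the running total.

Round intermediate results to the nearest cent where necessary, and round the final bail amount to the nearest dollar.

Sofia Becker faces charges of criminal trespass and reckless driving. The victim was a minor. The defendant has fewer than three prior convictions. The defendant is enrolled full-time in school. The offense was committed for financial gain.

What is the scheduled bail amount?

Base amounts from the schedule: criminal trespass $3,600; reckless driving $14,550.
Stacking rule: highest base plus 10% of each additional charge. Highest is reckless driving at $14,550. Additional: $3,600 × 10% = $360. Combined base = $14,550 + $360 = $14,910.
Offense involved a minor victim (+40%): $14,910 × 1.4 = $20,874.
Offense was committed for financial gain (+30%): $20,874 × 1.3 = $27,136.20.
Defendant is enrolled full-time in school (−40%): $27,136.20 × 0.6 = $16,281.72.
Rounded to the nearest dollar: $16,282.

$16,282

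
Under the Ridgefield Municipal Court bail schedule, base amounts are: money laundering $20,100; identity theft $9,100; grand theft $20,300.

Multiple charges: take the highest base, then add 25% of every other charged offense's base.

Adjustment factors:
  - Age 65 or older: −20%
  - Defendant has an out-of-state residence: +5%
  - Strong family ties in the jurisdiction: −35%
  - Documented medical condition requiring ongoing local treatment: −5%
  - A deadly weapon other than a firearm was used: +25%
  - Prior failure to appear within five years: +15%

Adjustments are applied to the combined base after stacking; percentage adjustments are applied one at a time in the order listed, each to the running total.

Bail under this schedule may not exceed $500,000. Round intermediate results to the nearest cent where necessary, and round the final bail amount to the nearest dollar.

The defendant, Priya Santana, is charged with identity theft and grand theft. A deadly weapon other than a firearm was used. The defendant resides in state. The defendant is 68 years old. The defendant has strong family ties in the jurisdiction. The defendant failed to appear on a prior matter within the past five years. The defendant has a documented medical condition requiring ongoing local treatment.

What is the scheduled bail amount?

Base amounts from the schedule: identity theft $9,100; grand theft $20,300.
Stacking rule: highest base plus 25% of each additional charge. Highest is grand theft at $20,300. Additional: $9,100 × 25% = $2,275. Combined base = $20,300 + $2,275 = $22,575.
Age 65 or older (−20%): $22,575 × 0.8 = $18,060.
Strong family ties in the jurisdiction (−35%): $18,060 × 0.65 = $11,739.
Documented medical condition requiring ongoing local treatment (−5%): $11,739 × 0.95 = $11,152.05.
A deadly weapon other than a firearm was used (+25%): $11,152.05 × 1.25 = $13,940.06.
Prior failure to appear within five years (+15%): $13,940.06 × 1.15 = $16,031.07.
$16,031.07 is within the $500,000 maximum.
Rounded to the nearest dollar: $16,031.

$16,031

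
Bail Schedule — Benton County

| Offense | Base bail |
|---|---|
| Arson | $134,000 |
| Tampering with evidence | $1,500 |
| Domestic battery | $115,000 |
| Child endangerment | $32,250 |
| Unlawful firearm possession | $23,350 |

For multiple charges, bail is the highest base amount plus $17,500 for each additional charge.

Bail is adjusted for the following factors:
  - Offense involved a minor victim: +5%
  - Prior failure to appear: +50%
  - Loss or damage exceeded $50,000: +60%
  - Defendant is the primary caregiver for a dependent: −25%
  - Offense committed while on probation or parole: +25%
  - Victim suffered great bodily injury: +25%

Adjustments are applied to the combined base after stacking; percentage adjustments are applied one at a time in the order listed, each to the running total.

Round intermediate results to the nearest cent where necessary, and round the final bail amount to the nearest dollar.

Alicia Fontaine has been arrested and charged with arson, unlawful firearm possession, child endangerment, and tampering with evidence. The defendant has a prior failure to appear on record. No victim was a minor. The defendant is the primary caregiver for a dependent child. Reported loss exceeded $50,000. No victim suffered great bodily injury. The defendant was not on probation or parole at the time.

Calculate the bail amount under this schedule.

Base amounts from the schedule: arson $134,000; unlawful firearm possession $23,350; child endangerment $32,250; tampering with evidence $1,500.
Stacking rule: highest base plus $17,500 per additional charge. Highest is arson at $134,000; 3 additional charges → +$52,500. Combined base = $186,500.
Prior failure to appear (+50%): $186,500 × 1.5 = $279,750.
Loss or damage exceeded $50,000 (+60%): $279,750 × 1.6 = $447,600.
Defendant is the primary caregiver for a dependent (−25%): $447,600 × 0.75 = $335,700.

$335,700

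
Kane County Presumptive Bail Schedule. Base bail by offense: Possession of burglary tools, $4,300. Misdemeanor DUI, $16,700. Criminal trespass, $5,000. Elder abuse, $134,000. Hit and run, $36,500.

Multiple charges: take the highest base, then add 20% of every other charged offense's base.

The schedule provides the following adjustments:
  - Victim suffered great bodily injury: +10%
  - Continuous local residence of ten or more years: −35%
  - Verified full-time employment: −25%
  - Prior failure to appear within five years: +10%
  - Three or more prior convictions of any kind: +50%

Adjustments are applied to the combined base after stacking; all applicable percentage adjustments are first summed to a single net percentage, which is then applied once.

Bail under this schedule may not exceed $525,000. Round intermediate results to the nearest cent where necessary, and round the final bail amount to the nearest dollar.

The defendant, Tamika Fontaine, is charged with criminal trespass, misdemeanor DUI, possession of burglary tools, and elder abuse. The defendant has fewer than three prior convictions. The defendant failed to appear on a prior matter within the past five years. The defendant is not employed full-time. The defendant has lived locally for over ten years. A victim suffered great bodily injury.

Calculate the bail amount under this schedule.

$118,320

Base amounts from the schedule: criminal trespass $5,000; misdemeanor DUI $16,700; possession of burglary tools $4,300; elder abuse $134,000.
Stacking rule: highest base plus 20% of each additional charge. Highest is elder abuse at $134,000. Additional: $5,000 × 20% = $1,000; $16,700 × 20% = $3,340; $4,300 × 20% = $860. Combined base = $134,000 + $5,200 = $139,200.
Net percentage adjustment: +10% −35% +10% = −15%. $139,200 × 0.85 = $118,320.
$118,320 is within the $525,000 maximum.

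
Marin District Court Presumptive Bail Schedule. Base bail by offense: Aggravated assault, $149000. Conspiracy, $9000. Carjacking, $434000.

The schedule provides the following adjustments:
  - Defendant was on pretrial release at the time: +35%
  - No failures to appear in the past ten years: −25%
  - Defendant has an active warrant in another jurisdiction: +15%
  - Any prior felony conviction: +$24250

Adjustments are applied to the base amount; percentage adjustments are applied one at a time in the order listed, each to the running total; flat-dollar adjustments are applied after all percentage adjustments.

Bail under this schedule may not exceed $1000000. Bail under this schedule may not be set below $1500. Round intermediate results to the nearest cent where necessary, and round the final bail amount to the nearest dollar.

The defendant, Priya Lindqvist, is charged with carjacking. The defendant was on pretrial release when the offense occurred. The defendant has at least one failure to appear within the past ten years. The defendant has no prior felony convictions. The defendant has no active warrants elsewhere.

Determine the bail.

$585900

Base amounts from the schedule: carjacking $434000.
Single charge. Combined base = $434000.
Defendant was on pretrial release at the time (+35%): $434000 × 1.35 = $585900.
$585900 is within the $1000000 maximum.
$585900 is at or above the $1500 minimum.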